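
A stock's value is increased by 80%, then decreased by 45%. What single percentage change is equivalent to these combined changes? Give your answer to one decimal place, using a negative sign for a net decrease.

The combined multiplier is 1.8 × 0.55 = 0.99.
That corresponds to a decrease of 1.0%.

-1.0%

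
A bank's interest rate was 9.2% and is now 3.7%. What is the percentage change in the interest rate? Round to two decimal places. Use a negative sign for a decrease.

-59.78%

The change is 3.7 − 9.2 = -5.5 percentage points.
Relative to the original 9.2%, that is -5.5 ÷ 9.2 ≈ -59.78%.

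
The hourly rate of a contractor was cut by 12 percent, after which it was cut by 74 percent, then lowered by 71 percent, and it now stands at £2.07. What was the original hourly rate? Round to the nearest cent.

£31.20

The overall multiplier applied was 0.88 × 0.26 × 0.29 = 0.066352.
So the original hourly rate was £2.07 ÷ 0.066352 ≈ £31.20.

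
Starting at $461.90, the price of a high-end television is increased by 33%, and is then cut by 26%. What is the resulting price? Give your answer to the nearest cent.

Each change multiplies by a factor: 1.33 × 0.74 = 0.9842.
$461.90 × 0.9842 = $454.60198 ≈ $454.60.

$454.60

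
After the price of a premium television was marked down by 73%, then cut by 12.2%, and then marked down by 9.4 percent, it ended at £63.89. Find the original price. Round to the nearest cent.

£297.47

The overall multiplier applied was 0.27 × 0.878 × 0.906 = 0.21477636.
So the original price was £63.89 ÷ 0.21477636 ≈ £297.47.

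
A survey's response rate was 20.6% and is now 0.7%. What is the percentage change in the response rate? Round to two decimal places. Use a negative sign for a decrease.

The change is 0.7 − 20.6 = -19.9 percentage points.
Relative to the original 20.6%, that is -19.9 ÷ 20.6 ≈ -96.60%.

-96.60%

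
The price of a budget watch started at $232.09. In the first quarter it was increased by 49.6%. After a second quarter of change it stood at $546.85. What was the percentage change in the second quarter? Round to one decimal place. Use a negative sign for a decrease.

After the first quarter: $232.09 × 1.496 = $347.20664.
Second-quarter multiplier: $546.85 ÷ $347.20664 ≈ 1.575.
That is a change of 57.5%.

57.5%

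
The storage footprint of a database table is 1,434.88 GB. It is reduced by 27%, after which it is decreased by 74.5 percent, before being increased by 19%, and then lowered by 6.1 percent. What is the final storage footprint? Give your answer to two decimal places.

298.46 GB

Apply the 27% decrease: 1,434.88 × 0.73 = 1047.4624.
After the 74.5% decrease: 1047.4624 × 0.255 = 267.102912.
Apply the 19% increase: 267.102912 × 1.19 = 317.85246528.
Apply the 6.1% decrease: 317.85246528 × 0.939 = 298.46346489792 ≈ 298.46.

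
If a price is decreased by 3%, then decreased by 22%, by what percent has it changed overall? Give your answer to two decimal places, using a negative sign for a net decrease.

-24.34%

The combined multiplier is 0.97 × 0.78 = 0.7566.
That corresponds to a decrease of 24.34%.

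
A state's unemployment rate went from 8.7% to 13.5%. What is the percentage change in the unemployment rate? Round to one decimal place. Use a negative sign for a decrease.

55.2%

The change is 13.5 − 8.7 = 4.8 percentage points.
Relative to the original 8.7%, that is 4.8 ÷ 8.7 ≈ 55.2%.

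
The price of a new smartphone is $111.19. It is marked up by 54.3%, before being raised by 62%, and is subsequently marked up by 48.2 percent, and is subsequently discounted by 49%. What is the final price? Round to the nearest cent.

$210.07

Each change multiplies by a factor: 1.543 × 1.62 × 1.482 × 0.51 = 1.8892930212.
$111.19 × 1.8892930212 = $210.070491027228 ≈ $210.07.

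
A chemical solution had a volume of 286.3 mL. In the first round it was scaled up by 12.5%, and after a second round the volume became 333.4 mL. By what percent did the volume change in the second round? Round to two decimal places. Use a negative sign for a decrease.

3.51%

After the first round: 286.3 × 1.125 = 322.0875.
Second-round multiplier: 333.4 ÷ 322.0875 ≈ 1.035122.
That is a change of 3.51%.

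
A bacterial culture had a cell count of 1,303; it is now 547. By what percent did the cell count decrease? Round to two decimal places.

Change: 547 − 1,303 = -756.
Relative to the original: -756 ÷ 1,303 ≈ -58.02%.
So the cell count decreased by 58.02%.

58.02%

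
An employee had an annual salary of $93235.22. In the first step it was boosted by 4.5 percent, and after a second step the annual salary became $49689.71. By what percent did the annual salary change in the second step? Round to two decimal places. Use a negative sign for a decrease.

After the first step: $93235.22 × 1.045 = $97430.8049.
Second-step multiplier: $49689.71 ÷ $97430.8049 ≈ 0.51.
That is a change of -49.00%.

-49.00%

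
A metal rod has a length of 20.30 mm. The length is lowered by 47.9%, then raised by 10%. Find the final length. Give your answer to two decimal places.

11.63 mm

Each change multiplies by a factor: 0.521 × 1.1 = 0.5731.
20.30 × 0.5731 = 11.63393 ≈ 11.63.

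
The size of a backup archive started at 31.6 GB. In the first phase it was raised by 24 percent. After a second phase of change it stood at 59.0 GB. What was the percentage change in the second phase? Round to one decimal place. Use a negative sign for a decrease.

After the first phase: 31.6 × 1.24 = 39.184.
Second-phase multiplier: 59.0 ÷ 39.184 ≈ 1.50572.
That is a change of 50.6%.

50.6%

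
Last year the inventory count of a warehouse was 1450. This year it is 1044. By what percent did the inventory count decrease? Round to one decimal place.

Change: 1044 − 1450 = -406.
Relative to the original: -406 ÷ 1450 = -28.0%.
So the inventory count decreased by 28.0%.

28.0%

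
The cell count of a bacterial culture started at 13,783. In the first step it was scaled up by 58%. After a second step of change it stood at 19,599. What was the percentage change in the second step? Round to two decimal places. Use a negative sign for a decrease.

-10.00%

After the first step: 13,783 × 1.58 = 21777.14.
Second-step multiplier: 19,599 ÷ 21777.14 ≈ 0.89998.
That is a change of -10.00%.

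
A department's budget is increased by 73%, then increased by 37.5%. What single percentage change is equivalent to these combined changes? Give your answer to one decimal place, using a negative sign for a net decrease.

A 73% increase multiplies by 1.73.
Then a 37.5% increase: 1.73 × 1.375 = 2.37875.
Overall factor 2.37875, i.e. 137.9%.

137.9%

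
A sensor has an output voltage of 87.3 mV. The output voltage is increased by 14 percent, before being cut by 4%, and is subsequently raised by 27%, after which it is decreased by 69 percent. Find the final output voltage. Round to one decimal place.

37.6 mV

14% increase: 87.3 × 1.14 = 99.522.
4% decrease: 99.522 × 0.96 = 95.54112.
27% increase: 95.54112 × 1.27 = 121.3372224.
69% decrease: 121.3372224 × 0.31 = 37.614538944 ≈ 37.6.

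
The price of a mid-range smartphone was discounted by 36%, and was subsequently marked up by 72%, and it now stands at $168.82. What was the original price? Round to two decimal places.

The overall multiplier applied was 0.64 × 1.72 = 1.1008.
So the original price was $168.82 ÷ 1.1008 ≈ $153.36.

$153.36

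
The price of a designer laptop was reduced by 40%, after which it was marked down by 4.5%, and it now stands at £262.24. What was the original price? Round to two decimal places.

Undoing the 4.5% decrease: £262.24 ÷ 0.955 ≈ £274.596859.
Undoing the 40% decrease: £274.596859 ÷ 0.6 ≈ £457.66.

£457.66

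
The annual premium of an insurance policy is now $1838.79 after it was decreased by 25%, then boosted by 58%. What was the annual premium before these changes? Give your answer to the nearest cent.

Undoing the 58% increase: $1838.79 ÷ 1.58 ≈ $1163.791139.
Undoing the 25% decrease: $1163.791139 ÷ 0.75 ≈ $1551.72.

$1551.72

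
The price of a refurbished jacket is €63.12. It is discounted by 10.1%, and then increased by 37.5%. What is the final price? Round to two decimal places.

€78.02

10.1% decrease: €63.12 × 0.899 = €56.74488.
After the 37.5% increase: €56.74488 × 1.375 = €78.02421 ≈ €78.02.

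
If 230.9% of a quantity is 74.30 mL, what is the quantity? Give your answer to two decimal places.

74.30 mL ÷ 2.309 ≈ 32.18 mL.

32.18 mL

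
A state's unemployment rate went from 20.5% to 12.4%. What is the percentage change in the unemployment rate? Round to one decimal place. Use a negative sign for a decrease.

The change is 12.4 − 20.5 = -8.1 percentage points.
Relative to the original 20.5%, that is -8.1 ÷ 20.5 ≈ -39.5%.

-39.5%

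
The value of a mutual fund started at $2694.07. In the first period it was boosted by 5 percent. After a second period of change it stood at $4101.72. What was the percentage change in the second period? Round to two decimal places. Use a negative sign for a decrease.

45.00%

After the first period: $2694.07 × 1.05 = $2828.7735.
Second-period multiplier: $4101.72 ÷ $2828.7735 ≈ 1.449999.
That is a change of 45.00%.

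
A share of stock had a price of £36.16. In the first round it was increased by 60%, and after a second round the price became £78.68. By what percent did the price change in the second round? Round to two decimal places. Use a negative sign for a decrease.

After the first round: £36.16 × 1.6 = £57.856.
Second-round multiplier: £78.68 ÷ £57.856 ≈ 1.359928.
That is a change of 35.99%.

35.99%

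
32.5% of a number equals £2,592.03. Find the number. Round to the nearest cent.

£7,975.48

£2,592.03 ÷ 0.325 ≈ £7,975.48.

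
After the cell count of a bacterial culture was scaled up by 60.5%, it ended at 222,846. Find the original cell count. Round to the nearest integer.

The overall multiplier applied was 1.605.
So the original cell count was 222,846 ÷ 1.605 ≈ 138,845.

138,845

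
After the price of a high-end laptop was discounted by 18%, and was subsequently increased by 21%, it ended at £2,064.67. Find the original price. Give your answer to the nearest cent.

£2,080.90

The overall multiplier applied was 0.82 × 1.21 = 0.9922.
So the original price was £2,064.67 ÷ 0.9922 ≈ £2,080.90.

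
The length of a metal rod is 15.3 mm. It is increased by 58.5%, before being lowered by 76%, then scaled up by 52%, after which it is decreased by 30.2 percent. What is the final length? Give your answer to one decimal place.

6.2 mm

Each change multiplies by a factor: 1.585 × 0.24 × 1.52 × 0.698 = 0.403589184.
15.3 × 0.403589184 = 6.1749145152 ≈ 6.2.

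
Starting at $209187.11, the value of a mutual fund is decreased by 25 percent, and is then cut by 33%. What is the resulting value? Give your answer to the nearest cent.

After the 25% decrease: $209187.11 × 0.75 = $156890.3325.
Apply the 33% decrease: $156890.3325 × 0.67 = $105116.522775 ≈ $105116.52.

$105116.52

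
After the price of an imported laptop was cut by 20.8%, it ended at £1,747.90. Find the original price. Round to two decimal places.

£2,206.94

The overall multiplier applied was 0.792.
So the original price was £1,747.90 ÷ 0.792 ≈ £2,206.94.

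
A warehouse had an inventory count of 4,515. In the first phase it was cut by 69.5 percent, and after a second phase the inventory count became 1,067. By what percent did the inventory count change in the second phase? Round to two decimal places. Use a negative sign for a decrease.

-22.52%

After the first phase: 4,515 × 0.305 = 1377.075.
Second-phase multiplier: 1,067 ÷ 1377.075 ≈ 0.774831.
That is a change of -22.52%.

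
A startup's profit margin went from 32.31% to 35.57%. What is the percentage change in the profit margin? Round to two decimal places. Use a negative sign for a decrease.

10.09%

The change is 35.57 − 32.31 = 3.26 percentage points.
Relative to the original 32.31%, that is 3.26 ÷ 32.31 ≈ 10.09%.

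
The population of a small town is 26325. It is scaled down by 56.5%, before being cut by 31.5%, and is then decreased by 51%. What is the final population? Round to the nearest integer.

3844

After the 56.5% decrease: 26325 × 0.435 = 11451.375.
After the 31.5% decrease: 11451.375 × 0.685 = 7844.191875.
After the 51% decrease: 7844.191875 × 0.49 = 3843.65401875 ≈ 3844.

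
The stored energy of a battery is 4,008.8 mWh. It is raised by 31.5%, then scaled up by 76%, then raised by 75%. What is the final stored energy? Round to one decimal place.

Each change multiplies by a factor: 1.315 × 1.76 × 1.75 = 4.0502.
4,008.8 × 4.0502 = 16236.44176 ≈ 16,236.4.

16,236.4 mWh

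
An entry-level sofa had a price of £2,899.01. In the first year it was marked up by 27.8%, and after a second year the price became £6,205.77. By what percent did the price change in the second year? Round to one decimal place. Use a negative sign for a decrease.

After the first year: £2,899.01 × 1.278 = £3704.93478.
Second-year multiplier: £6,205.77 ÷ £3704.93478 ≈ 1.675.
That is a change of 67.5%.

67.5%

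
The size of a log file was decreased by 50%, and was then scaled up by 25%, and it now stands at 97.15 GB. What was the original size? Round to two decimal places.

155.44 GB

The overall multiplier applied was 0.5 × 1.25 = 0.625.
So the original size was 97.15 ÷ 0.625 = 155.44 GB.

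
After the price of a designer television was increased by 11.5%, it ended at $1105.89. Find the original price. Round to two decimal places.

$991.83

The overall multiplier applied was 1.115.
So the original price was $1105.89 ÷ 1.115 ≈ $991.83.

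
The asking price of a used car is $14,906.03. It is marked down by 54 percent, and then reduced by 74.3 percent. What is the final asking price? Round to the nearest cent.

Each change multiplies by a factor: 0.46 × 0.257 = 0.11822.
$14,906.03 × 0.11822 = $1762.1908666 ≈ $1,762.19.

$1,762.19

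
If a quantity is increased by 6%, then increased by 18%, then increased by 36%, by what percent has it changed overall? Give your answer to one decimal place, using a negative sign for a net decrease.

The combined multiplier is 1.06 × 1.18 × 1.36 = 1.701088.
That corresponds to an increase of 70.1%.

70.1%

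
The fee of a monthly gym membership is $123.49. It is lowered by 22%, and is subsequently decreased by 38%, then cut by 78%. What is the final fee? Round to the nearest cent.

Each change multiplies by a factor: 0.78 × 0.62 × 0.22 = 0.106392.
$123.49 × 0.106392 = $13.13834808 ≈ $13.14.

$13.14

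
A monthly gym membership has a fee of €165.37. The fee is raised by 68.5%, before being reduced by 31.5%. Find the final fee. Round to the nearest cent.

€190.87

After the 68.5% increase: €165.37 × 1.685 = €278.64845.
31.5% decrease: €278.64845 × 0.685 = €190.87418825 ≈ €190.87.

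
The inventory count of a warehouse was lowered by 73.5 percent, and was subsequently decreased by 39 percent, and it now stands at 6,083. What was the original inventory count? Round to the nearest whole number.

Undoing the 39% decrease: 6,083 ÷ 0.61 ≈ 9972.131148.
Undoing the 73.5% decrease: 9972.131148 ÷ 0.265 ≈ 37,631.

37,631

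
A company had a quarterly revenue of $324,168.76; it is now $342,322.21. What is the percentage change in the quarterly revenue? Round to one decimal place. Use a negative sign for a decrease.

5.6%

Change: $342,322.21 − $324,168.76 = $18,153.45.
Relative to the original: $18,153.45 ÷ $324,168.76 ≈ 5.6%.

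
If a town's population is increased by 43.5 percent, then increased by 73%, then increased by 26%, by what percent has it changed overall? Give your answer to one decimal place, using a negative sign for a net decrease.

212.8%

The combined multiplier is 1.435 × 1.73 × 1.26 = 3.128013.
That corresponds to an increase of 212.8%.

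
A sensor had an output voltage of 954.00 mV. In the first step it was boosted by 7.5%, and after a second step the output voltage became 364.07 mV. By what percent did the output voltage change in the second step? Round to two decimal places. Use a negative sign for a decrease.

-64.50%

After the first step: 954.00 × 1.075 = 1025.55.
Second-step multiplier: 364.07 ÷ 1025.55 ≈ 0.355.
That is a change of -64.50%.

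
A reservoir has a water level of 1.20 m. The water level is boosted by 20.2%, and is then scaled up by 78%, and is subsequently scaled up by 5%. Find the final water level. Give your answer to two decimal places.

Each change multiplies by a factor: 1.202 × 1.78 × 1.05 = 2.246538.
1.20 × 2.246538 = 2.6958456 ≈ 2.70.

2.70 m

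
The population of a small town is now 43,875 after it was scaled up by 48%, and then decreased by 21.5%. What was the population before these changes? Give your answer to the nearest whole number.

37,765

Undoing the 21.5% decrease: 43,875 ÷ 0.785 ≈ 55891.719745.
Undoing the 48% increase: 55891.719745 ÷ 1.48 ≈ 37,765.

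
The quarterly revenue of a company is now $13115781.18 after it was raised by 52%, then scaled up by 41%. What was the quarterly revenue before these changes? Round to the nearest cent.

The overall multiplier applied was 1.52 × 1.41 = 2.1432.
So the original quarterly revenue was $13115781.18 ÷ 2.1432 ≈ $6119718.73.

$6119718.73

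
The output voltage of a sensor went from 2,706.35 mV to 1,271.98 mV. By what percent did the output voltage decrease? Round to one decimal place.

53.0%

Change: 1,271.98 − 2,706.35 = -1,434.37.
Relative to the original: -1,434.37 ÷ 2,706.35 ≈ -53.0%.
So the output voltage decreased by 53.0%.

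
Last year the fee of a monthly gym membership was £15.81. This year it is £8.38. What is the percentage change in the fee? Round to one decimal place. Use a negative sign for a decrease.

-47.0%

Change: £8.38 − £15.81 = -£7.43.
Relative to the original: -£7.43 ÷ £15.81 ≈ -47.0%.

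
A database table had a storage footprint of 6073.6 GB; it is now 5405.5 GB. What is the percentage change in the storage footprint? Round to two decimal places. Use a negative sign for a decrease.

-11.00%

Change: 5405.5 − 6073.6 = -668.1.
Relative to the original: -668.1 ÷ 6073.6 ≈ -11.00%.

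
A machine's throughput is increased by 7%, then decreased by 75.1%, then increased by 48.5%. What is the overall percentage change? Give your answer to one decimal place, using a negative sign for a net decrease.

A 7% increase multiplies by 1.07.
Then a 75.1% decrease: 1.07 × 0.249 = 0.26643.
Then a 48.5% increase: 0.26643 × 1.485 = 0.39564855.
Overall factor 0.39564855, i.e. -60.4%.

-60.4%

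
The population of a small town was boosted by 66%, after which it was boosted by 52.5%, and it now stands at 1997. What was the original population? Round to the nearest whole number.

789

Undoing the 52.5% increase: 1997 ÷ 1.525 ≈ 1309.508197.
Undoing the 66% increase: 1309.508197 ÷ 1.66 ≈ 789.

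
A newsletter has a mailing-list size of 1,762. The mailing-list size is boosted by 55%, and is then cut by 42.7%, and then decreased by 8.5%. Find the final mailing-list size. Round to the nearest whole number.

1,432

55% increase: 1,762 × 1.55 = 2731.1.
Apply the 42.7% decrease: 2731.1 × 0.573 = 1564.9203.
8.5% decrease: 1564.9203 × 0.915 = 1431.9020745 ≈ 1,432.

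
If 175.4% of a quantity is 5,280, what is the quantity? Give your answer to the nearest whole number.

5,280 ÷ 1.754 ≈ 3,010.

3,010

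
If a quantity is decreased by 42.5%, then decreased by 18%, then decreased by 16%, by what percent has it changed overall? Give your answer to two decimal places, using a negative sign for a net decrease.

-60.39%

A 42.5% decrease multiplies by 0.575.
Then an 18% decrease: 0.575 × 0.82 = 0.4715.
Then a 16% decrease: 0.4715 × 0.84 = 0.39606.
Overall factor 0.39606, i.e. -60.39%.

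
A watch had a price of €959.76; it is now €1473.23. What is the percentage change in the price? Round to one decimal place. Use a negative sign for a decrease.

53.5%

Change: €1473.23 − €959.76 = €513.47.
Relative to the original: €513.47 ÷ €959.76 ≈ 53.5%.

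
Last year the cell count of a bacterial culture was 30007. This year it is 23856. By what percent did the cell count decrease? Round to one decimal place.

20.5%

Change: 23856 − 30007 = -6151.
Relative to the original: -6151 ÷ 30007 ≈ -20.5%.
So the cell count decreased by 20.5%.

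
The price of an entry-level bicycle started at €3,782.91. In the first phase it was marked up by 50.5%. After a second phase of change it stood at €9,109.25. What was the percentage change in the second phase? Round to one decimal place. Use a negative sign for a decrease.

After the first phase: €3,782.91 × 1.505 = €5693.27955.
Second-phase multiplier: €9,109.25 ÷ €5693.27955 ≈ 1.6.
That is a change of 60.0%.

60.0%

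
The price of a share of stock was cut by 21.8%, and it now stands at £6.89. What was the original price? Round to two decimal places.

The overall multiplier applied was 0.782.
So the original price was £6.89 ÷ 0.782 ≈ £8.81.

£8.81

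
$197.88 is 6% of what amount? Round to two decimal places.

$197.88 ÷ 0.06 = $3,298.00.

$3,298.00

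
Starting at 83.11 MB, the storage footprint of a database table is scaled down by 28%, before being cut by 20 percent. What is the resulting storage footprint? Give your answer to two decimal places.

28% decrease: 83.11 × 0.72 = 59.8392.
Apply the 20% decrease: 59.8392 × 0.8 = 47.87136 ≈ 47.87.

47.87 MB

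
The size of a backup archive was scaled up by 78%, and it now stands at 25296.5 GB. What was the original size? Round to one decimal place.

The overall multiplier applied was 1.78.
So the original size was 25296.5 ÷ 1.78 ≈ 14211.5 GB.

14211.5 GB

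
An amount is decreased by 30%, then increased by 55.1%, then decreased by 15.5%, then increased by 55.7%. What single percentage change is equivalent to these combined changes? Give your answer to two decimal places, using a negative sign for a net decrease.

A 30% decrease multiplies by 0.7.
Then a 55.1% increase: 0.7 × 1.551 = 1.0857.
Then a 15.5% decrease: 1.0857 × 0.845 = 0.9174165.
Then a 55.7% increase: 0.9174165 × 1.557 = 1.4284174905.
Overall factor 1.4284174905, i.e. 42.84%.

42.84%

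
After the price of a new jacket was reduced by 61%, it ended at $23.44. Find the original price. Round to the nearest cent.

The overall multiplier applied was 0.39.
So the original price was $23.44 ÷ 0.39 ≈ $60.10.

$60.10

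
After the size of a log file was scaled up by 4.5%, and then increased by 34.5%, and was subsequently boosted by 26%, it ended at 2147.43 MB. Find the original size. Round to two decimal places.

The overall multiplier applied was 1.045 × 1.345 × 1.26 = 1.7709615.
So the original size was 2147.43 ÷ 1.7709615 ≈ 1212.58 MB.

1212.58 MB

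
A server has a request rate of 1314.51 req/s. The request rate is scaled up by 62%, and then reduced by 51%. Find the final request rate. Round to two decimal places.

1043.46 req/s

Apply the 62% increase: 1314.51 × 1.62 = 2129.5062.
Apply the 51% decrease: 2129.5062 × 0.49 = 1043.458038 ≈ 1043.46.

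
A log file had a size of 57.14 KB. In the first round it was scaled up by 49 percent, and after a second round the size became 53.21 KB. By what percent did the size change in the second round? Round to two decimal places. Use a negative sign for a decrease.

-37.50%

After the first round: 57.14 × 1.49 = 85.1386.
Second-round multiplier: 53.21 ÷ 85.1386 ≈ 0.624981.
That is a change of -37.50%.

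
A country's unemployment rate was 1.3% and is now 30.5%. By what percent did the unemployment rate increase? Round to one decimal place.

The change is 30.5 − 1.3 = 29.2 percentage points.
Relative to the original 1.3%, that is 29.2 ÷ 1.3 ≈ 2246.2%.
So the unemployment rate rose by 2246.2%.

2246.2%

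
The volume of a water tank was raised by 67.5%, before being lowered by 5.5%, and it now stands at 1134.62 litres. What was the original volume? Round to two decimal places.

Undoing the 5.5% decrease: 1134.62 ÷ 0.945 ≈ 1200.656085.
Undoing the 67.5% increase: 1200.656085 ÷ 1.675 ≈ 716.81 litres.

716.81 litres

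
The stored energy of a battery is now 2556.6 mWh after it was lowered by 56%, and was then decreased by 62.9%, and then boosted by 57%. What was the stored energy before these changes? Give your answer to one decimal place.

Undoing the 57% increase: 2556.6 ÷ 1.57 ≈ 1628.407643.
Undoing the 62.9% decrease: 1628.407643 ÷ 0.371 ≈ 4389.23893.
Undoing the 56% decrease: 4389.23893 ÷ 0.44 ≈ 9975.5 mWh.

9975.5 mWh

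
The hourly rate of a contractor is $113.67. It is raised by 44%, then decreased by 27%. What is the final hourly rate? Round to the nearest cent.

Apply the 44% increase: $113.67 × 1.44 = $163.6848.
Apply the 27% decrease: $163.6848 × 0.73 = $119.489904 ≈ $119.49.

$119.49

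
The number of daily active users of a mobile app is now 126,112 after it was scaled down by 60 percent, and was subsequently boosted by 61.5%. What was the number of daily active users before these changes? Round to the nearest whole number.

195,220

The overall multiplier applied was 0.4 × 1.615 = 0.646.
So the original number of daily active users was 126,112 ÷ 0.646 ≈ 195,220.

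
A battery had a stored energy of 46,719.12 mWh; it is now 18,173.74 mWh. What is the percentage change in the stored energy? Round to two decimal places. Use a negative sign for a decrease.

Change: 18,173.74 − 46,719.12 = -28,545.38.
Relative to the original: -28,545.38 ÷ 46,719.12 ≈ -61.10%.

-61.10%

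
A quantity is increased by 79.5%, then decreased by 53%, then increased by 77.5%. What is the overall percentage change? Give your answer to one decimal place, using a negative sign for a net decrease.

A 79.5% increase multiplies by 1.795.
Then a 53% decrease: 1.795 × 0.47 = 0.84365.
Then a 77.5% increase: 0.84365 × 1.775 = 1.49747875.
Overall factor 1.49747875, i.e. 49.7%.

49.7%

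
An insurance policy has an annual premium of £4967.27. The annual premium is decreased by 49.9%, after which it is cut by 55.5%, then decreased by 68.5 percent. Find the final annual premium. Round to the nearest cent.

£348.84

49.9% decrease: £4967.27 × 0.501 = £2488.60227.
Apply the 55.5% decrease: £2488.60227 × 0.445 = £1107.42801015.
68.5% decrease: £1107.42801015 × 0.315 = £348.83982319725 ≈ £348.84.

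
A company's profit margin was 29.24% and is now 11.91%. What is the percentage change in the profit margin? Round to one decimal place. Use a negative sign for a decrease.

The change is 11.91 − 29.24 = -17.33 percentage points.
Relative to the original 29.24%, that is -17.33 ÷ 29.24 ≈ -59.3%.

-59.3%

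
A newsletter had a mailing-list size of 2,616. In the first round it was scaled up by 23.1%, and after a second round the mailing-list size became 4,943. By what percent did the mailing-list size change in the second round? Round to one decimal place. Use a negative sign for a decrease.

53.5%

After the first round: 2,616 × 1.231 = 3220.296.
Second-round multiplier: 4,943 ÷ 3220.296 ≈ 1.53495.
That is a change of 53.5%.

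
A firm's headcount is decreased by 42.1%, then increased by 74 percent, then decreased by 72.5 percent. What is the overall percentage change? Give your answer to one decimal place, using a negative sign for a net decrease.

-72.3%

A 42.1% decrease multiplies by 0.579.
Then a 74% increase: 0.579 × 1.74 = 1.00746.
Then a 72.5% decrease: 1.00746 × 0.275 = 0.2770515.
Overall factor 0.2770515, i.e. -72.3%.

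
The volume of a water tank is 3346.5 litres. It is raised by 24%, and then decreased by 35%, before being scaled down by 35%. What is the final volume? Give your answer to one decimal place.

1753.2 litres

Each change multiplies by a factor: 1.24 × 0.65 × 0.65 = 0.5239.
3346.5 × 0.5239 = 1753.23135 ≈ 1753.2.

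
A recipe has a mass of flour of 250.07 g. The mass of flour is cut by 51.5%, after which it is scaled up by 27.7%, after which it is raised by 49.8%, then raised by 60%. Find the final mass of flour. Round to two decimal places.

Each change multiplies by a factor: 0.485 × 1.277 × 1.498 × 1.6 = 1.484446096.
250.07 × 1.484446096 = 371.21543522672 ≈ 371.22.

371.22 g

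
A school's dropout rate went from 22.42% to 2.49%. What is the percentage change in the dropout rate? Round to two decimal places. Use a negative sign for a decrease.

-88.89%

The change is 2.49 − 22.42 = -19.93 percentage points.
Relative to the original 22.42%, that is -19.93 ÷ 22.42 ≈ -88.89%.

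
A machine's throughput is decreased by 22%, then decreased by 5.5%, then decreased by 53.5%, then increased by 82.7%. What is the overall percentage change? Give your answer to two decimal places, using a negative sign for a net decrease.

The combined multiplier is 0.78 × 0.945 × 0.465 × 1.827 = 0.6262069905.
That corresponds to a decrease of 37.38%.

-37.38%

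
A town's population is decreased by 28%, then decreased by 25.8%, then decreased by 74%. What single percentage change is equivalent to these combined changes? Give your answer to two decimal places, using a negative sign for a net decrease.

A 28% decrease multiplies by 0.72.
Then a 25.8% decrease: 0.72 × 0.742 = 0.53424.
Then a 74% decrease: 0.53424 × 0.26 = 0.1389024.
Overall factor 0.1389024, i.e. -86.11%.

-86.11%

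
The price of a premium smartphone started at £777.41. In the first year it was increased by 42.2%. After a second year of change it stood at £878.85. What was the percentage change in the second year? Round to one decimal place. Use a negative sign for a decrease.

After the first year: £777.41 × 1.422 = £1105.47702.
Second-year multiplier: £878.85 ÷ £1105.47702 ≈ 0.795.
That is a change of -20.5%.

-20.5%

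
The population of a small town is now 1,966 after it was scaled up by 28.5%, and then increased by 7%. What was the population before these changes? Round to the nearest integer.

1,430

The overall multiplier applied was 1.285 × 1.07 = 1.37495.
So the original population was 1,966 ÷ 1.37495 ≈ 1,430.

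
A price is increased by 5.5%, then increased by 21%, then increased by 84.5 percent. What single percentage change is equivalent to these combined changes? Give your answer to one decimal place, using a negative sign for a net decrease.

A 5.5% increase multiplies by 1.055.
Then a 21% increase: 1.055 × 1.21 = 1.27655.
Then an 84.5% increase: 1.27655 × 1.845 = 2.35523475.
Overall factor 2.35523475, i.e. 135.5%.

135.5%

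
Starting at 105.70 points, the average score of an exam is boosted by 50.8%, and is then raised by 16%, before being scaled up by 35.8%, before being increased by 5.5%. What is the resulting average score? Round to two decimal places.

Apply the 50.8% increase: 105.70 × 1.508 = 159.3956.
16% increase: 159.3956 × 1.16 = 184.898896.
Apply the 35.8% increase: 184.898896 × 1.358 = 251.092700768.
Apply the 5.5% increase: 251.092700768 × 1.055 = 264.90279931024 ≈ 264.90.

264.90 points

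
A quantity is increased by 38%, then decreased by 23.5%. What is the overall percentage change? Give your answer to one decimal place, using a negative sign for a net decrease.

5.6%

The combined multiplier is 1.38 × 0.765 = 1.0557.
That corresponds to an increase of 5.6%.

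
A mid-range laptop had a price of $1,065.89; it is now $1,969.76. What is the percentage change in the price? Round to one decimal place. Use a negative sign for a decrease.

Change: $1,969.76 − $1,065.89 = $903.87.
Relative to the original: $903.87 ÷ $1,065.89 ≈ 84.8%.

84.8%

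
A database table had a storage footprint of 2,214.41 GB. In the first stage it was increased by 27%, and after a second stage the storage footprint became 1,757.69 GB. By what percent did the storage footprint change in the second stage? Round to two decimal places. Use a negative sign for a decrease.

-37.50%

After the first stage: 2,214.41 × 1.27 = 2812.3007.
Second-stage multiplier: 1,757.69 ÷ 2812.3007 ≈ 0.625001.
That is a change of -37.50%.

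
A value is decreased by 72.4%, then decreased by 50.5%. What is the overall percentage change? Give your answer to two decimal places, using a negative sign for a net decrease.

A 72.4% decrease multiplies by 0.276.
Then a 50.5% decrease: 0.276 × 0.495 = 0.13662.
Overall factor 0.13662, i.e. -86.34%.

-86.34%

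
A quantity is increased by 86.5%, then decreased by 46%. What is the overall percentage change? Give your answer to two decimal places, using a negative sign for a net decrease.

An 86.5% increase multiplies by 1.865.
Then a 46% decrease: 1.865 × 0.54 = 1.0071.
Overall factor 1.0071, i.e. 0.71%.

0.71%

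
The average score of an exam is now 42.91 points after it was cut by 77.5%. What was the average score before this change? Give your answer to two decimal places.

The overall multiplier applied was 0.225.
So the original average score was 42.91 ÷ 0.225 ≈ 190.71 points.

190.71 points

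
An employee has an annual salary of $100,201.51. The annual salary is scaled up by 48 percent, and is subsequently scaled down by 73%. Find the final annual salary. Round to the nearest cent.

Apply the 48% increase: $100,201.51 × 1.48 = $148298.2348.
73% decrease: $148298.2348 × 0.27 = $40040.523396 ≈ $40,040.52.

$40,040.52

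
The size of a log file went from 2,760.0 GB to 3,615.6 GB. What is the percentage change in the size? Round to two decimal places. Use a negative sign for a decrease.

31.00%

Change: 3,615.6 − 2,760.0 = 855.6.
Relative to the original: 855.6 ÷ 2,760.0 = 31.00%.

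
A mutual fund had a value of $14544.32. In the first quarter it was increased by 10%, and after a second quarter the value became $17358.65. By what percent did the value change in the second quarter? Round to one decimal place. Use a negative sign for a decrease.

8.5%

After the first quarter: $14544.32 × 1.1 = $15998.752.
Second-quarter multiplier: $17358.65 ÷ $15998.752 ≈ 1.085.
That is a change of 8.5%.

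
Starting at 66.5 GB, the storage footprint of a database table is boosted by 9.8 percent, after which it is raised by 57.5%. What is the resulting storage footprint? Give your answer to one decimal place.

Apply the 9.8% increase: 66.5 × 1.098 = 73.017.
Apply the 57.5% increase: 73.017 × 1.575 = 115.001775 ≈ 115.0.

115.0 GB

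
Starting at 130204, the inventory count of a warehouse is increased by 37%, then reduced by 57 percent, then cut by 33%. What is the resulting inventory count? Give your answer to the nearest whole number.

51391

Each change multiplies by a factor: 1.37 × 0.43 × 0.67 = 0.394697.
130204 × 0.394697 = 51391.128188 ≈ 51391.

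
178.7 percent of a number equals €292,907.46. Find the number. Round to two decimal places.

€292,907.46 ÷ 1.787 ≈ €163,910.16.

€163,910.16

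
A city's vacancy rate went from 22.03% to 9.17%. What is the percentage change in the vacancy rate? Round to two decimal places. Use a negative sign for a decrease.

-58.37%

The change is 9.17 − 22.03 = -12.86 percentage points.
Relative to the original 22.03%, that is -12.86 ÷ 22.03 ≈ -58.37%.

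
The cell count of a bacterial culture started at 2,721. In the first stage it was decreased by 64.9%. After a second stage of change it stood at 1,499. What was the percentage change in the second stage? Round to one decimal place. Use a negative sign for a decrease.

57.0%

After the first stage: 2,721 × 0.351 = 955.071.
Second-stage multiplier: 1,499 ÷ 955.071 ≈ 1.56952.
That is a change of 57.0%.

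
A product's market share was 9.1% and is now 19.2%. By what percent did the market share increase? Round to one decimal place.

111.0%

The change is 19.2 − 9.1 = 10.1 percentage points.
Relative to the original 9.1%, that is 10.1 ÷ 9.1 ≈ 111.0%.
So the market share rose by 111.0%.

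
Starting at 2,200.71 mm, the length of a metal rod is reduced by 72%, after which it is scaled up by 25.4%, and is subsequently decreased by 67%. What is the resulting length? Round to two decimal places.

72% decrease: 2,200.71 × 0.28 = 616.1988.
25.4% increase: 616.1988 × 1.254 = 772.7132952.
After the 67% decrease: 772.7132952 × 0.33 = 254.995387416 ≈ 255.00.

255.00 mm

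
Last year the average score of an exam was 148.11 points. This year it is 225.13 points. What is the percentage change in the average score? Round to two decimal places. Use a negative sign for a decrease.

52.00%

Change: 225.13 − 148.11 = 77.02.
Relative to the original: 77.02 ÷ 148.11 ≈ 52.00%.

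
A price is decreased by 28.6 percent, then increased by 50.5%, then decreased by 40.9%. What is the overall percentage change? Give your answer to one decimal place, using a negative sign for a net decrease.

-36.5%

The combined multiplier is 0.714 × 1.505 × 0.591 = 0.63507087.
That corresponds to a decrease of 36.5%.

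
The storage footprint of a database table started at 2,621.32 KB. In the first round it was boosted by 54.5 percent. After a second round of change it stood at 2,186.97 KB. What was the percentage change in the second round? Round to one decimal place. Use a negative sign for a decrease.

-46.0%

After the first round: 2,621.32 × 1.545 = 4049.9394.
Second-round multiplier: 2,186.97 ÷ 4049.9394 ≈ 0.54.
That is a change of -46.0%.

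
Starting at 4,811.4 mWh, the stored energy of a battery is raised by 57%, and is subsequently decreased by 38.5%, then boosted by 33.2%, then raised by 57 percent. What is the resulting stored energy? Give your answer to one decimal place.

9,715.2 mWh

After the 57% increase: 4,811.4 × 1.57 = 7553.898.
Apply the 38.5% decrease: 7553.898 × 0.615 = 4645.64727.
33.2% increase: 4645.64727 × 1.332 = 6188.00216364.
After the 57% increase: 6188.00216364 × 1.57 = 9715.1633969148 ≈ 9,715.2.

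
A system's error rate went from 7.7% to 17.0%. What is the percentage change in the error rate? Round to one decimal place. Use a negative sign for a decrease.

120.8%

The change is 17.0 − 7.7 = 9.3 percentage points.
Relative to the original 7.7%, that is 9.3 ÷ 7.7 ≈ 120.8%.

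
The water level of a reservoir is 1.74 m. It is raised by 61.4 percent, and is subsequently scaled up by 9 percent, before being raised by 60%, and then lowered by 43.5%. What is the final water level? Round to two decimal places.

2.77 m

Apply the 61.4% increase: 1.74 × 1.614 = 2.80836.
9% increase: 2.80836 × 1.09 = 3.0611124.
Apply the 60% increase: 3.0611124 × 1.6 = 4.89777984.
43.5% decrease: 4.89777984 × 0.565 = 2.7672456096 ≈ 2.77.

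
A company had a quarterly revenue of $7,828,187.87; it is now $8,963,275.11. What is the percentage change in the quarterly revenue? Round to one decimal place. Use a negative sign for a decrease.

Change: $8,963,275.11 − $7,828,187.87 = $1,135,087.24.
Relative to the original: $1,135,087.24 ÷ $7,828,187.87 ≈ 14.5%.

14.5%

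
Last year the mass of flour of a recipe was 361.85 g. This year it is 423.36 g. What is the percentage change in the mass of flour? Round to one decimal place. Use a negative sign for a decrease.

17.0%

Change: 423.36 − 361.85 = 61.51.
Relative to the original: 61.51 ÷ 361.85 ≈ 17.0%.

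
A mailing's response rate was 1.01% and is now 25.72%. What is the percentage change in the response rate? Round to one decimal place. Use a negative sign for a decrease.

2446.5%

The change is 25.72 − 1.01 = 24.71 percentage points.
Relative to the original 1.01%, that is 24.71 ÷ 1.01 ≈ 2446.5%.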